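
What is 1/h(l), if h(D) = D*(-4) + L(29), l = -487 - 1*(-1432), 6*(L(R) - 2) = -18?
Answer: -1/3781 ≈ -0.00026448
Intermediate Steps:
L(R) = -1 (L(R) = 2 + (⅙)*(-18) = 2 - 3 = -1)
l = 945 (l = -487 + 1432 = 945)
h(D) = -1 - 4*D (h(D) = D*(-4) - 1 = -4*D - 1 = -1 - 4*D)
1/h(l) = 1/(-1 - 4*945) = 1/(-1 - 3780) = 1/(-3781) = -1/3781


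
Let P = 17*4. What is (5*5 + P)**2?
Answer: 8649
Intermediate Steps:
P = 68
(5*5 + P)**2 = (5*5 + 68)**2 = (25 + 68)**2 = 93**2 = 8649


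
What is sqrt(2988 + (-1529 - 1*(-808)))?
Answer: sqrt(2267) ≈ 47.613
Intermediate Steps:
sqrt(2988 + (-1529 - 1*(-808))) = sqrt(2988 + (-1529 + 808)) = sqrt(2988 - 721) = sqrt(2267)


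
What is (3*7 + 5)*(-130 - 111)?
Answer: -6266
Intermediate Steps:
(3*7 + 5)*(-130 - 111) = (21 + 5)*(-241) = 26*(-241) = -6266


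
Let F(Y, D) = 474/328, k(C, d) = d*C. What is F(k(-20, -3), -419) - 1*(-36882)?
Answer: 6048885/164 ≈ 36883.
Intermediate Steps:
k(C, d) = C*d
F(Y, D) = 237/164 (F(Y, D) = 474*(1/328) = 237/164)
F(k(-20, -3), -419) - 1*(-36882) = 237/164 - 1*(-36882) = 237/164 + 36882 = 6048885/164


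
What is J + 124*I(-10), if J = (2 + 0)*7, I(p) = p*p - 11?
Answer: 11050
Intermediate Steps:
I(p) = -11 + p**2 (I(p) = p**2 - 11 = -11 + p**2)
J = 14 (J = 2*7 = 14)
J + 124*I(-10) = 14 + 124*(-11 + (-10)**2) = 14 + 124*(-11 + 100) = 14 + 124*89 = 14 + 11036 = 11050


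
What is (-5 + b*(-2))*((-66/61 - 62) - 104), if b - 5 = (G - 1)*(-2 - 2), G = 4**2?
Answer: -1070160/61 ≈ -17544.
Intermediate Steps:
G = 16
b = -55 (b = 5 + (16 - 1)*(-2 - 2) = 5 + 15*(-4) = 5 - 60 = -55)
(-5 + b*(-2))*((-66/61 - 62) - 104) = (-5 - 55*(-2))*((-66/61 - 62) - 104) = (-5 + 110)*((-66*1/61 - 62) - 104) = 105*((-66/61 - 62) - 104) = 105*(-3848/61 - 104) = 105*(-10192/61) = -1070160/61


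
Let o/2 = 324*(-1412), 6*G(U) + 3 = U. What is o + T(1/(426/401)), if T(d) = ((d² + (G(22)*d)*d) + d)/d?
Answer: -2338666075/2556 ≈ -9.1497e+5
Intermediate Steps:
G(U) = -½ + U/6
o = -914976 (o = 2*(324*(-1412)) = 2*(-457488) = -914976)
T(d) = (d + 25*d²/6)/d (T(d) = ((d² + ((-½ + (⅙)*22)*d)*d) + d)/d = ((d² + ((-½ + 11/3)*d)*d) + d)/d = ((d² + (19*d/6)*d) + d)/d = ((d² + 19*d²/6) + d)/d = (25*d²/6 + d)/d = (d + 25*d²/6)/d)
o + T(1/(426/401)) = -914976 + (1 + 25/(6*((426/401)))) = -914976 + (1 + 25/(6*((426*(1/401))))) = -914976 + (1 + 25/(6*(426/401))) = -914976 + (1 + (25/6)*(401/426)) = -914976 + (1 + 10025/2556) = -914976 + 12581/2556 = -2338666075/2556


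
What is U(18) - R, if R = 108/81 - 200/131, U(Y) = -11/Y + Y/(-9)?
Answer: -5701/2358 ≈ -2.4177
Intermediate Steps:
U(Y) = -11/Y - Y/9 (U(Y) = -11/Y + Y*(-1/9) = -11/Y - Y/9)
R = -76/393 (R = 108*(1/81) - 200*1/131 = 4/3 - 200/131 = -76/393 ≈ -0.19338)
U(18) - R = (-11/18 - 1/9*18) - 1*(-76/393) = (-11*1/18 - 2) + 76/393 = (-11/18 - 2) + 76/393 = -47/18 + 76/393 = -5701/2358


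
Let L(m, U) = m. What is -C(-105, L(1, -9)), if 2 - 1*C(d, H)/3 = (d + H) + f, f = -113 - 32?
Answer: -753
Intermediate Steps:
f = -145
C(d, H) = 441 - 3*H - 3*d (C(d, H) = 6 - 3*((d + H) - 145) = 6 - 3*((H + d) - 145) = 6 - 3*(-145 + H + d) = 6 + (435 - 3*H - 3*d) = 441 - 3*H - 3*d)
-C(-105, L(1, -9)) = -(441 - 3*1 - 3*(-105)) = -(441 - 3 + 315) = -1*753 = -753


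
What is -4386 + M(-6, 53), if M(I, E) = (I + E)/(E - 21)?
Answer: -140305/32 ≈ -4384.5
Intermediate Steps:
M(I, E) = (E + I)/(-21 + E)
-4386 + M(-6, 53) = -4386 + (53 - 6)/(-21 + 53) = -4386 + 47/32 = -140305/32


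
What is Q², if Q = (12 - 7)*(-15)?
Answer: 5625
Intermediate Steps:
Q = -75 (Q = 5*(-15) = -75)
Q² = (-75)² = 5625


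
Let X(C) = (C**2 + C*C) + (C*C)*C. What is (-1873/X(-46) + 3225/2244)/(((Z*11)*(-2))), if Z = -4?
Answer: 2306541/139283584 ≈ 0.016560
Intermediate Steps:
X(C) = C**3 + 2*C**2 (X(C) = (C**2 + C**2) + C**2*C = 2*C**2 + C**3 = C**3 + 2*C**2)
(-1873/X(-46) + 3225/2244)/(((Z*11)*(-2))) = (-1873*1/(2116*(2 - 46)) + 3225/2244)/((-4*11*(-2))) = (-1873/(2116*(-44)) + 3225*(1/2244))/((-44*(-2))) = (-1873/(-93104) + 1075/748)/88 = (-1873*(-1/93104) + 1075/748)*(1/88) = (1873/93104 + 1075/748)*(1/88) = (2306541/1582768)*(1/88) = 2306541/139283584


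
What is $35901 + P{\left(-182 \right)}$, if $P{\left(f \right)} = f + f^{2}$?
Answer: $68843$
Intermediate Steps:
$35901 + P{\left(-182 \right)} = 35901 - 182 \left(1 - 182\right) = 35901 - -32942 = 35901 + 32942 = 68843$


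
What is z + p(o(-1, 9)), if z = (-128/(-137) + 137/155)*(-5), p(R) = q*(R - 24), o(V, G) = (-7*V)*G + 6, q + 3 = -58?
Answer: -11696624/4247 ≈ -2754.1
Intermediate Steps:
q = -61 (q = -3 - 58 = -61)
o(V, G) = 6 - 7*G*V (o(V, G) = -7*G*V + 6 = 6 - 7*G*V)
p(R) = 1464 - 61*R (p(R) = -61*(R - 24) = -61*(-24 + R) = 1464 - 61*R)
z = -38609/4247 (z = (-128*(-1/137) + 137*(1/155))*(-5) = (128/137 + 137/155)*(-5) = (38609/21235)*(-5) = -38609/4247 ≈ -9.0909)
z + p(o(-1, 9)) = -38609/4247 + (1464 - 61*(6 - 7*9*(-1))) = -38609/4247 + (1464 - 61*(6 + 63)) = -38609/4247 + (1464 - 61*69) = -38609/4247 + (1464 - 4209) = -38609/4247 - 2745 = -11696624/4247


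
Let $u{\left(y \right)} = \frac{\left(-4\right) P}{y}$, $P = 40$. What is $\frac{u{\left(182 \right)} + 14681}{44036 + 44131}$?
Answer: $\frac{445297}{2674399} \approx 0.1665$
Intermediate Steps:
$u{\left(y \right)} = - \frac{160}{y}$ ($u{\left(y \right)} = \frac{\left(-4\right) 40}{y} = - \frac{160}{y}$)
$\frac{u{\left(182 \right)} + 14681}{44036 + 44131} = \frac{- \frac{160}{182} + 14681}{44036 + 44131} = \frac{\left(-160\right) \frac{1}{182} + 14681}{88167} = \left(- \frac{80}{91} + 14681\right) \frac{1}{88167} = \frac{1335891}{91} \cdot \frac{1}{88167} = \frac{445297}{2674399}$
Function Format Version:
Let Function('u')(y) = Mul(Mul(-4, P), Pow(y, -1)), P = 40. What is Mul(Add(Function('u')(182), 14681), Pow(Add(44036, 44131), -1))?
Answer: Rational(445297, 2674399) ≈ 0.16650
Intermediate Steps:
Function('u')(y) = Mul(-160, Pow(y, -1)) (Function('u')(y) = Mul(Mul(-4, 40), Pow(y, -1)) = Mul(-160, Pow(y, -1)))
Mul(Add(Function('u')(182), 14681), Pow(Add(44036, 44131), -1)) = Mul(Add(Mul(-160, Pow(182, -1)), 14681), Pow(Add(44036, 44131), -1)) = Mul(Add(Mul(-160, Rational(1, 182)), 14681), Pow(88167, -1)) = Mul(Add(Rational(-80, 91), 14681), Rational(1, 88167)) = Mul(Rational(1335891, 91), Rational(1, 88167)) = Rational(445297, 2674399)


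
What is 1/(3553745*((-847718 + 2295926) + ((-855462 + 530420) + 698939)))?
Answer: 1/6475296533225 ≈ 1.5443e-13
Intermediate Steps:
1/(3553745*((-847718 + 2295926) + ((-855462 + 530420) + 698939))) = 1/(3553745*(1448208 + (-325042 + 698939))) = 1/(3553745*(1448208 + 373897)) = (1/3553745)/1822105 = (1/3553745)*(1/1822105) = 1/6475296533225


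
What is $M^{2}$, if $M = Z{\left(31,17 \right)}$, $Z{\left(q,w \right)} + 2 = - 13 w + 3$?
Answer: $48400$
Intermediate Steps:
$Z{\left(q,w \right)} = 1 - 13 w$ ($Z{\left(q,w \right)} = -2 - \left(-3 + 13 w\right) = 1 - 13 w$)
$M = -220$ ($M = 1 - 221 = -220$)
$M^{2} = \left(-220\right)^{2} = 48400$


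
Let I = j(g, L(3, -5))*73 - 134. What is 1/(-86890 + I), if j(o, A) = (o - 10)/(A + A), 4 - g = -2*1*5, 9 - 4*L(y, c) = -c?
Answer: -1/86878 ≈ -1.1510e-5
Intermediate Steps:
L(y, c) = 9/4 + c/4 (L(y, c) = 9/4 - (-1)*c/4 = 9/4 + c/4)
g = 14 (g = 4 - (-2*1)*5 = 4 - (-2)*5 = 4 - 1*(-10) = 4 + 10 = 14)
j(o, A) = (-10 + o)/(2*A) (j(o, A) = (-10 + o)/((2*A)) = (-10 + o)*(1/(2*A)) = (-10 + o)/(2*A))
I = 12 (I = ((-10 + 14)/(2*(9/4 + (¼)*(-5))))*73 - 134 = ((½)*4/(9/4 - 5/4))*73 - 134 = ((½)*4/1)*73 - 134 = ((½)*1*4)*73 - 134 = 2*73 - 134 = 146 - 134 = 12)
1/(-86890 + I) = 1/(-86890 + 12) = 1/(-86878) = -1/86878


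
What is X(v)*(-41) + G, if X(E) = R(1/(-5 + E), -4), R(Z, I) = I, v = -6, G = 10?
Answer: 174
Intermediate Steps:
X(E) = -4
X(v)*(-41) + G = -4*(-41) + 10 = 164 + 10 = 174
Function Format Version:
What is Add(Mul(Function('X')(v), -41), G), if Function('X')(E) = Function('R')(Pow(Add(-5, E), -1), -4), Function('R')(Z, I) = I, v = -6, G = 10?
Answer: 174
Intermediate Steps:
Function('X')(E) = -4
Add(Mul(Function('X')(v), -41), G) = Add(Mul(-4, -41), 10) = Add(164, 10) = 174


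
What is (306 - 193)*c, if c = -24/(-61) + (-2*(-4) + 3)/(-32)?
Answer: 10961/1952 ≈ 5.6153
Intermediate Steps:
c = 97/1952 (c = -24*(-1/61) + (8 + 3)*(-1/32) = 24/61 + 11*(-1/32) = 24/61 - 11/32 = 97/1952 ≈ 0.049693)
(306 - 193)*c = (306 - 193)*(97/1952) = 113*(97/1952) = 10961/1952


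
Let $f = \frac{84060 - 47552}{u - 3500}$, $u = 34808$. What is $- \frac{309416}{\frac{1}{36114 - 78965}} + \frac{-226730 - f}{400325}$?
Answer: $\frac{41544331492172250563}{3133343775} \approx 1.3259 \cdot 10^{10}$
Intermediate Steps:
$f = \frac{9127}{7827}$ ($f = \frac{84060 - 47552}{34808 - 3500} = \frac{84060 - 47552}{31308} = 36508 \cdot \frac{1}{31308} = \frac{9127}{7827} \approx 1.1661$)
$- \frac{309416}{\frac{1}{36114 - 78965}} + \frac{-226730 - f}{400325} = - \frac{309416}{\frac{1}{36114 - 78965}} + \frac{-226730 - \frac{9127}{7827}}{400325} = - \frac{309416}{\frac{1}{-42851}} + \left(-226730 - \frac{9127}{7827}\right) \frac{1}{400325} = - \frac{309416}{- \frac{1}{42851}} - \frac{1774624837}{3133343775} = \left(-309416\right) \left(-42851\right) - \frac{1774624837}{3133343775} = 13258785016 - \frac{1774624837}{3133343775} = \frac{41544331492172250563}{3133343775}$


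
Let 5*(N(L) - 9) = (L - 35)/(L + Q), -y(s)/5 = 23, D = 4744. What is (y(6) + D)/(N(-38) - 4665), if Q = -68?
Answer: -2453370/2467607 ≈ -0.99423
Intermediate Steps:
y(s) = -115 (y(s) = -5*23 = -115)
N(L) = 9 + (-35 + L)/(5*(-68 + L)) (N(L) = 9 + ((L - 35)/(L - 68))/5 = 9 + ((-35 + L)/(-68 + L))/5 = 9 + (-35 + L)/(5*(-68 + L)))
(y(6) + D)/(N(-38) - 4665) = (-115 + 4744)/((-3095 + 46*(-38))/(5*(-68 - 38)) - 4665) = 4629/((⅕)*(-3095 - 1748)/(-106) - 4665) = 4629/((⅕)*(-1/106)*(-4843) - 4665) = 4629/(4843/530 - 4665) = 4629/(-2467607/530) = 4629*(-530/2467607) = -2453370/2467607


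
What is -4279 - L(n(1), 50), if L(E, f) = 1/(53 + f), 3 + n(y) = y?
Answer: -440738/103 ≈ -4279.0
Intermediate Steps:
n(y) = -3 + y
-4279 - L(n(1), 50) = -4279 - 1/(53 + 50) = -4279 - 1/103 = -440738/103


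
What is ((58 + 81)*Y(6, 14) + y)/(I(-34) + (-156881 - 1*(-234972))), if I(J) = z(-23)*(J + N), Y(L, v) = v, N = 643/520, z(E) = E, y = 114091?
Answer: 60339240/40999171 ≈ 1.4717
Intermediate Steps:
N = 643/520 (N = 643*(1/520) = 643/520 ≈ 1.2365)
I(J) = -14789/520 - 23*J (I(J) = -23*(J + 643/520) = -23*(643/520 + J) = -14789/520 - 23*J)
((58 + 81)*Y(6, 14) + y)/(I(-34) + (-156881 - 1*(-234972))) = ((58 + 81)*14 + 114091)/((-14789/520 - 23*(-34)) + (-156881 - 1*(-234972))) = (139*14 + 114091)/((-14789/520 + 782) + (-156881 + 234972)) = (1946 + 114091)/(391851/520 + 78091) = 116037/(40999171/520) = 116037*(520/40999171) = 60339240/40999171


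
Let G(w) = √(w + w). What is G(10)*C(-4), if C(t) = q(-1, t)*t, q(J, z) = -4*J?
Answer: -32*√5 ≈ -71.554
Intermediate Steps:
C(t) = 4*t (C(t) = (-4*(-1))*t = 4*t)
G(w) = √2*√w (G(w) = √(2*w) = √2*√w)
G(10)*C(-4) = (√2*√10)*(4*(-4)) = (2*√5)*(-16) = -32*√5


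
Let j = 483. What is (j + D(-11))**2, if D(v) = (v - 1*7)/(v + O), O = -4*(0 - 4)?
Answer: 5745609/25 ≈ 2.2982e+5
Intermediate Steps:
O = 16 (O = -4*(-4) = 16)
D(v) = (-7 + v)/(16 + v) (D(v) = (v - 1*7)/(v + 16) = (v - 7)/(16 + v) = (-7 + v)/(16 + v))
(j + D(-11))**2 = (483 + (-7 - 11)/(16 - 11))**2 = (483 - 18/5)**2 = (2397/5)**2 = 5745609/25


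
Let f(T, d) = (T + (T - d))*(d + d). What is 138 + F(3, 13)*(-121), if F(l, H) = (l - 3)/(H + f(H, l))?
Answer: 138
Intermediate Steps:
f(T, d) = 2*d*(-d + 2*T) (f(T, d) = (-d + 2*T)*(2*d) = 2*d*(-d + 2*T))
F(l, H) = (-3 + l)/(H + 2*l*(-l + 2*H)) (F(l, H) = (l - 3)/(H + 2*l*(-l + 2*H)) = (-3 + l)/(H + 2*l*(-l + 2*H)))
138 + F(3, 13)*(-121) = 138 + ((-3 + 3)/(13 + 2*3*(-1*3 + 2*13)))*(-121) = 138 + (0/(13 + 2*3*(-3 + 26)))*(-121) = 138 + (0/(13 + 2*3*23))*(-121) = 138 + (0/(13 + 138))*(-121) = 138 + (0/151)*(-121) = 138 + ((1/151)*0)*(-121) = 138 + 0*(-121) = 138 + 0 = 138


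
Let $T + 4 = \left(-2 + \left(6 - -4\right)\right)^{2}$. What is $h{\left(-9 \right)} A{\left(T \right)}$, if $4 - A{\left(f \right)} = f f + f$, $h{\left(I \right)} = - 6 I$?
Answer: $-197424$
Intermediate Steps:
$T = 60$ ($T = -4 + \left(-2 + \left(6 - -4\right)\right)^{2} = -4 + \left(-2 + \left(6 + 4\right)\right)^{2} = -4 + \left(-2 + 10\right)^{2} = -4 + 8^{2} = -4 + 64 = 60$)
$A{\left(f \right)} = 4 - f - f^{2}$ ($A{\left(f \right)} = 4 - \left(f f + f\right) = 4 - \left(f^{2} + f\right) = 4 - \left(f + f^{2}\right) = 4 - f - f^{2}$)
$h{\left(-9 \right)} A{\left(T \right)} = \left(-6\right) \left(-9\right) \left(4 - 60 - 60^{2}\right) = 54 \left(4 - 60 - 3600\right) = 54 \left(-3656\right) = -197424$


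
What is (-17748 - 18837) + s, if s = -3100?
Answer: -39685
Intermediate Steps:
(-17748 - 18837) + s = (-17748 - 18837) - 3100 = -36585 - 3100 = -39685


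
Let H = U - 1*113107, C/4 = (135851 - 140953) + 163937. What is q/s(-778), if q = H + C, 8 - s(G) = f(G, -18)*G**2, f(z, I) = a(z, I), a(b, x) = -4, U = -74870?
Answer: 16569/89672 ≈ 0.18477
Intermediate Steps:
f(z, I) = -4
C = 635340 (C = 4*((135851 - 140953) + 163937) = 4*(-5102 + 163937) = 4*158835 = 635340)
H = -187977 (H = -74870 - 1*113107 = -74870 - 113107 = -187977)
s(G) = 8 + 4*G**2 (s(G) = 8 - (-4)*G**2 = 8 + 4*G**2)
q = 447363 (q = -187977 + 635340 = 447363)
q/s(-778) = 447363/(8 + 4*(-778)**2) = 447363/(8 + 4*605284) = 447363/(8 + 2421136) = 447363/2421144 = 447363*(1/2421144) = 16569/89672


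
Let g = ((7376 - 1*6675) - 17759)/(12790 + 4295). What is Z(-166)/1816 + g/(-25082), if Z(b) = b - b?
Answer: 2843/71420995 ≈ 3.9806e-5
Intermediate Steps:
Z(b) = 0
g = -5686/5695 (g = ((7376 - 6675) - 17759)/17085 = (701 - 17759)*(1/17085) = -17058*1/17085 = -5686/5695 ≈ -0.99842)
Z(-166)/1816 + g/(-25082) = 0/1816 - 5686/5695/(-25082) = 0*(1/1816) - 5686/5695*(-1/25082) = 0 + 2843/71420995 = 2843/71420995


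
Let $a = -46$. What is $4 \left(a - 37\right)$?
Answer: $-332$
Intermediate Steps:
$4 \left(a - 37\right) = 4 \left(-46 - 37\right) = 4 \left(-83\right) = -332$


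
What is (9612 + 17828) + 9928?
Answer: 37368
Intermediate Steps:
(9612 + 17828) + 9928 = 27440 + 9928 = 37368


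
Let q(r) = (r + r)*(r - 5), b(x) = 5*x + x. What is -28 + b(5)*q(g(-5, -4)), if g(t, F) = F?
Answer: 2132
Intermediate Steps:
b(x) = 6*x
q(r) = 2*r*(-5 + r) (q(r) = (2*r)*(-5 + r) = 2*r*(-5 + r))
-28 + b(5)*q(g(-5, -4)) = -28 + (6*5)*(2*(-4)*(-5 - 4)) = -28 + 30*(2*(-4)*(-9)) = -28 + 30*72 = -28 + 2160 = 2132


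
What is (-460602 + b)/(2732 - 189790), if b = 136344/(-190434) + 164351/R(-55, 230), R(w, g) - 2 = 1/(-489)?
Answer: 11732042506933/5800482083174 ≈ 2.0226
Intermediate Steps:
R(w, g) = 977/489 (R(w, g) = 2 + 1/(-489) = 2 - 1/489 = 977/489)
b = 2550766292873/31009003 (b = 136344/(-190434) + 164351/(977/489) = 136344*(-1/190434) + 164351*(489/977) = -22724/31739 + 80367639/977 = 2550766292873/31009003 ≈ 82259.)
(-460602 + b)/(2732 - 189790) = (-460602 + 2550766292873/31009003)/(2732 - 189790) = -11732042506933/31009003/(-187058) = -11732042506933/31009003*(-1/187058) = 11732042506933/5800482083174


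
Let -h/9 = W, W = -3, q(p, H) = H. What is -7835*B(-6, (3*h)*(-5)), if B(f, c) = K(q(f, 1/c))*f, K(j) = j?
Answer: -3134/27 ≈ -116.07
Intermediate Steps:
h = 27 (h = -9*(-3) = 27)
B(f, c) = f/c
-7835*B(-6, (3*h)*(-5)) = -(-47010)/((3*27)*(-5)) = -(-47010)/(81*(-5)) = -(-47010)/(-405) = -(-47010)*(-1)/405 = -7835*2/135 = -3134/27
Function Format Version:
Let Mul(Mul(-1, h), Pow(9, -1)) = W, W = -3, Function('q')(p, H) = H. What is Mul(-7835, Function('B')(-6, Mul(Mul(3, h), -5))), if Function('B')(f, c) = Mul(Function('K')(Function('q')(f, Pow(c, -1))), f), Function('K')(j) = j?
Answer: Rational(-3134, 27) ≈ -116.07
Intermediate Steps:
h = 27 (h = Mul(-9, -3) = 27)
Function('B')(f, c) = Mul(f, Pow(c, -1)) (Function('B')(f, c) = Mul(Pow(c, -1), f) = Mul(f, Pow(c, -1)))
Mul(-7835, Function('B')(-6, Mul(Mul(3, h), -5))) = Mul(-7835, Mul(-6, Pow(Mul(Mul(3, 27), -5), -1))) = Mul(-7835, Mul(-6, Pow(Mul(81, -5), -1))) = Mul(-7835, Mul(-6, Pow(-405, -1))) = Mul(-7835, Mul(-6, Rational(-1, 405))) = Mul(-7835, Rational(2, 135)) = Rational(-3134, 27)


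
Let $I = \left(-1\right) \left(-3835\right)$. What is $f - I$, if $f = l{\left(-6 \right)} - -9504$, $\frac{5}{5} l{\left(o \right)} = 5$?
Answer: $5674$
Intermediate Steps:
$l{\left(o \right)} = 5$
$I = 3835$
$f = 9509$ ($f = 5 - -9504 = 5 + 9504 = 9509$)
$f - I = 9509 - 3835 = 5674$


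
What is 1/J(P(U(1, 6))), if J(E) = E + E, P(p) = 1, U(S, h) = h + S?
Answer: ½ ≈ 0.50000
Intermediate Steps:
U(S, h) = S + h
J(E) = 2*E
1/J(P(U(1, 6))) = 1/(2*1) = 1/2 = ½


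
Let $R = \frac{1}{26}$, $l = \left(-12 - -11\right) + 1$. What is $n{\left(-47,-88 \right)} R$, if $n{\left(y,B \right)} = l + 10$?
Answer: $\frac{5}{13} \approx 0.38462$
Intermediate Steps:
$l = 0$ ($l = \left(-12 + 11\right) + 1 = -1 + 1 = 0$)
$R = \frac{1}{26} \approx 0.038462$
$n{\left(y,B \right)} = 10$ ($n{\left(y,B \right)} = 0 + 10 = 10$)
$n{\left(-47,-88 \right)} R = 10 \cdot \frac{1}{26} = \frac{5}{13}$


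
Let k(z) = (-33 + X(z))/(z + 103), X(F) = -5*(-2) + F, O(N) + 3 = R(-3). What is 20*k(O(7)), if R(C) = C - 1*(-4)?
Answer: -500/101 ≈ -4.9505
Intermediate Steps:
R(C) = 4 + C (R(C) = C + 4 = 4 + C)
O(N) = -2 (O(N) = -3 + (4 - 3) = -3 + 1 = -2)
X(F) = 10 + F
k(z) = (-23 + z)/(103 + z) (k(z) = (-33 + (10 + z))/(z + 103) = (-23 + z)/(103 + z))
20*k(O(7)) = 20*((-23 - 2)/(103 - 2)) = 20*(-25/101) = -500/101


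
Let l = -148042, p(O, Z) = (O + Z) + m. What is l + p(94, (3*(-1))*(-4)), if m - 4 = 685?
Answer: -147247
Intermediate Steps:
m = 689 (m = 4 + 685 = 689)
p(O, Z) = 689 + O + Z (p(O, Z) = (O + Z) + 689 = 689 + O + Z)
l + p(94, (3*(-1))*(-4)) = -148042 + (689 + 94 + (3*(-1))*(-4)) = -148042 + (689 + 94 - 3*(-4)) = -148042 + (689 + 94 + 12) = -148042 + 795 = -147247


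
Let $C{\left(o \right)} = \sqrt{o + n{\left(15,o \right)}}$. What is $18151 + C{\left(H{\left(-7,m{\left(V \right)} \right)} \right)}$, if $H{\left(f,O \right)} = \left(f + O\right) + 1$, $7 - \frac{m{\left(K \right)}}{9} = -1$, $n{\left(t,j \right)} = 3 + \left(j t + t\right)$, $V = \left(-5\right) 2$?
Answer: $18151 + \sqrt{1074} \approx 18184.0$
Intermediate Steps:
$V = -10$
$n{\left(t,j \right)} = 3 + t + j t$ ($n{\left(t,j \right)} = 3 + \left(t + j t\right) = 3 + t + j t$)
$m{\left(K \right)} = 72$ ($m{\left(K \right)} = 63 - -9 = 63 + 9 = 72$)
$H{\left(f,O \right)} = 1 + O + f$ ($H{\left(f,O \right)} = \left(O + f\right) + 1 = 1 + O + f$)
$C{\left(o \right)} = \sqrt{18 + 16 o}$ ($C{\left(o \right)} = \sqrt{o + \left(3 + 15 + o 15\right)} = \sqrt{o + \left(3 + 15 + 15 o\right)} = \sqrt{o + \left(18 + 15 o\right)} = \sqrt{18 + 16 o}$)
$18151 + C{\left(H{\left(-7,m{\left(V \right)} \right)} \right)} = 18151 + \sqrt{18 + 16 \left(1 + 72 - 7\right)} = 18151 + \sqrt{18 + 16 \cdot 66} = 18151 + \sqrt{18 + 1056} = 18151 + \sqrt{1074}$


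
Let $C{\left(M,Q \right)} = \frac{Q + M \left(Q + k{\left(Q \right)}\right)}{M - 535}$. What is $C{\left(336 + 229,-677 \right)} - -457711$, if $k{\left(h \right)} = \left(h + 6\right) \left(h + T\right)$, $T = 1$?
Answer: $\frac{134814944}{15} \approx 8.9877 \cdot 10^{6}$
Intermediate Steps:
$k{\left(h \right)} = \left(1 + h\right) \left(6 + h\right)$ ($k{\left(h \right)} = \left(h + 6\right) \left(h + 1\right) = \left(6 + h\right) \left(1 + h\right) = \left(1 + h\right) \left(6 + h\right)$)
$C{\left(M,Q \right)} = \frac{Q + M \left(6 + Q^{2} + 8 Q\right)}{-535 + M}$ ($C{\left(M,Q \right)} = \frac{Q + M \left(Q + \left(6 + Q^{2} + 7 Q\right)\right)}{M - 535} = \frac{Q + M \left(6 + Q^{2} + 8 Q\right)}{-535 + M}$)
$C{\left(336 + 229,-677 \right)} - -457711 = \frac{-677 + \left(336 + 229\right) \left(-677\right) + \left(336 + 229\right) \left(6 + \left(-677\right)^{2} + 7 \left(-677\right)\right)}{-535 + \left(336 + 229\right)} - -457711 = \frac{-677 + 565 \left(-677\right) + 565 \left(6 + 458329 - 4739\right)}{-535 + 565} + 457711 = \frac{-677 - 382505 + 565 \cdot 453596}{30} + 457711 = \frac{-677 - 382505 + 256281740}{30} + 457711 = \frac{1}{30} \cdot 255898558 + 457711 = \frac{127949279}{15} + 457711 = \frac{134814944}{15}$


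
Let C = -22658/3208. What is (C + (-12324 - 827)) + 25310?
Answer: 19491707/1604 ≈ 12152.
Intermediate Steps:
C = -11329/1604 (C = -22658*1/3208 = -11329/1604 ≈ -7.0630)
(C + (-12324 - 827)) + 25310 = (-11329/1604 + (-12324 - 827)) + 25310 = (-11329/1604 - 13151) + 25310 = -21105533/1604 + 25310 = 19491707/1604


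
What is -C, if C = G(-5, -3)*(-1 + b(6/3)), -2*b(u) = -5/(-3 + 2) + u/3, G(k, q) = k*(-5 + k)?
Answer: 575/3 ≈ 191.67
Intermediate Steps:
b(u) = -5/2 - u/6 (b(u) = -(-5/(-3 + 2) + u/3)/2 = -(-5/(-1) + u*(⅓))/2 = -(-5*(-1) + u/3)/2 = -(5 + u/3)/2 = -5/2 - u/6)
C = -575/3 (C = (-5*(-5 - 5))*(-1 + (-5/2 - 6/(6*3))) = (-5*(-10))*(-1 + (-5/2 - 6/18)) = 50*(-1 + (-5/2 - ⅙*2)) = 50*(-1 + (-5/2 - ⅓)) = 50*(-1 - 17/6) = 50*(-23/6) = -575/3 ≈ -191.67)
-C = -1*(-575/3) = 575/3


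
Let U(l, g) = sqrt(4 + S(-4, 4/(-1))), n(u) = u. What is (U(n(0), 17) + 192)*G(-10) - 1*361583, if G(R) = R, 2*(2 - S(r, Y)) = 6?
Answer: -363503 - 10*sqrt(3) ≈ -3.6352e+5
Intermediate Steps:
S(r, Y) = -1 (S(r, Y) = 2 - 1/2*6 = 2 - 3 = -1)
U(l, g) = sqrt(3) (U(l, g) = sqrt(4 - 1) = sqrt(3))
(U(n(0), 17) + 192)*G(-10) - 1*361583 = (sqrt(3) + 192)*(-10) - 1*361583 = (192 + sqrt(3))*(-10) - 361583 = (-1920 - 10*sqrt(3)) - 361583 = -363503 - 10*sqrt(3)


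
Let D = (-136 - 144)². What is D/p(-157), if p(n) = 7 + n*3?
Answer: -4900/29 ≈ -168.97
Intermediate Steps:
p(n) = 7 + 3*n
D = 78400 (D = (-280)² = 78400)
D/p(-157) = 78400/(7 + 3*(-157)) = 78400/(7 - 471) = 78400/(-464) = 78400*(-1/464) = -4900/29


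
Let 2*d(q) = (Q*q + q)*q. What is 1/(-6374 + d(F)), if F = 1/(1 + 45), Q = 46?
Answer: -4232/26974721 ≈ -0.00015689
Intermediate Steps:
F = 1/46 ≈ 0.021739
d(q) = 47*q²/2 (d(q) = ((46*q + q)*q)/2 = ((47*q)*q)/2 = (47*q²)/2 = 47*q²/2)
1/(-6374 + d(F)) = 1/(-6374 + 47*(1/46)²/2) = 1/(-6374 + (47/2)*(1/2116)) = 1/(-6374 + 47/4232) = 1/(-26974721/4232) = -4232/26974721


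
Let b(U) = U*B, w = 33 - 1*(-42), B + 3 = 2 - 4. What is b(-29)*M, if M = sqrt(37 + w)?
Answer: 580*sqrt(7) ≈ 1534.5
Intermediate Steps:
B = -5 (B = -3 + (2 - 4) = -3 - 2 = -5)
w = 75 (w = 33 + 42 = 75)
M = 4*sqrt(7) (M = sqrt(37 + 75) = sqrt(112) = 4*sqrt(7) ≈ 10.583)
b(U) = -5*U (b(U) = U*(-5) = -5*U)
b(-29)*M = (-5*(-29))*(4*sqrt(7)) = 145*(4*sqrt(7)) = 580*sqrt(7)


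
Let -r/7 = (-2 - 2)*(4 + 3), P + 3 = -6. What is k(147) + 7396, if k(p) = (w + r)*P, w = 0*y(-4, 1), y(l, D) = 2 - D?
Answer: 5632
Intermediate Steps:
P = -9 (P = -3 - 6 = -9)
w = 0 (w = 0*(2 - 1*1) = 0*(2 - 1) = 0*1 = 0)
r = 196 (r = -7*(-2 - 2)*(4 + 3) = -(-28)*7 = -7*(-28) = 196)
k(p) = -1764 (k(p) = (0 + 196)*(-9) = 196*(-9) = -1764)
k(147) + 7396 = -1764 + 7396 = 5632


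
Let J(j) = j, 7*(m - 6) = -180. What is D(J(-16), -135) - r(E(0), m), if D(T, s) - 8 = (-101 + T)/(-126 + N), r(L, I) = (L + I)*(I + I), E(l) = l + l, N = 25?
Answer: -3801563/4949 ≈ -768.15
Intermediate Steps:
m = -138/7 (m = 6 + (⅐)*(-180) = 6 - 180/7 = -138/7 ≈ -19.714)
E(l) = 2*l
r(L, I) = 2*I*(I + L) (r(L, I) = (I + L)*(2*I) = 2*I*(I + L))
D(T, s) = 9 - T/101 (D(T, s) = 8 + (-101 + T)/(-126 + 25) = 8 + (-101 + T)/(-101) = 8 + (-101 + T)*(-1/101) = 8 + (1 - T/101) = 9 - T/101)
D(J(-16), -135) - r(E(0), m) = (9 - 1/101*(-16)) - 2*(-138)*(-138/7 + 2*0)/7 = (9 + 16/101) - 2*(-138)*(-138/7 + 0)/7 = 925/101 - 2*(-138)*(-138)/(7*7) = 925/101 - 1*38088/49 = 925/101 - 38088/49 = -3801563/4949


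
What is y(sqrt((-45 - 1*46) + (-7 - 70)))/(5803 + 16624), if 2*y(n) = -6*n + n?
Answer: -5*I*sqrt(42)/22427 ≈ -0.0014449*I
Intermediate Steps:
y(n) = -5*n/2 (y(n) = (-6*n + n)/2 = (-5*n)/2 = -5*n/2)
y(sqrt((-45 - 1*46) + (-7 - 70)))/(5803 + 16624) = (-5*sqrt((-45 - 1*46) + (-7 - 70))/2)/(5803 + 16624) = -5*sqrt((-45 - 46) - 77)/2/22427 = -5*sqrt(-91 - 77)/2*(1/22427) = -5*I*sqrt(42)*(1/22427) = -5*I*sqrt(42)/22427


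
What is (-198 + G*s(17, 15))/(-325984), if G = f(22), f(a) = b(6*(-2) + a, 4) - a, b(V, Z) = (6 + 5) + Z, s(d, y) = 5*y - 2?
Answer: 709/325984 ≈ 0.0021750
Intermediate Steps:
s(d, y) = -2 + 5*y
b(V, Z) = 11 + Z
f(a) = 15 - a (f(a) = (11 + 4) - a = 15 - a)
G = -7 (G = 15 - 1*22 = 15 - 22 = -7)
(-198 + G*s(17, 15))/(-325984) = (-198 - 7*(-2 + 5*15))/(-325984) = (-198 - 7*(-2 + 75))*(-1/325984) = (-198 - 7*73)*(-1/325984) = (-198 - 511)*(-1/325984) = -709*(-1/325984) = 709/325984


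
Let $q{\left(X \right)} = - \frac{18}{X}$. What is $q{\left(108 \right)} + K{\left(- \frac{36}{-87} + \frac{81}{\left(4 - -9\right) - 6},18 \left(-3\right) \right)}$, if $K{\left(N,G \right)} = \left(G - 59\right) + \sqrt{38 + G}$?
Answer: $- \frac{679}{6} + 4 i \approx -113.17 + 4.0 i$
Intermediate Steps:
$K{\left(N,G \right)} = -59 + G + \sqrt{38 + G}$ ($K{\left(N,G \right)} = \left(-59 + G\right) + \sqrt{38 + G} = -59 + G + \sqrt{38 + G}$)
$q{\left(108 \right)} + K{\left(- \frac{36}{-87} + \frac{81}{\left(4 - -9\right) - 6},18 \left(-3\right) \right)} = - \frac{18}{108} + \left(-59 + 18 \left(-3\right) + \sqrt{38 + 18 \left(-3\right)}\right) = \left(-18\right) \frac{1}{108} - \left(113 - \sqrt{38 - 54}\right) = - \frac{1}{6} - \left(113 - 4 i\right) = - \frac{679}{6} + 4 i$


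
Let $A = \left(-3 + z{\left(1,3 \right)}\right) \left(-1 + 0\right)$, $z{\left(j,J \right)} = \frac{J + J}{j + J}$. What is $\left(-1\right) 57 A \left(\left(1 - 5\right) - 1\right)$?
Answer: $\frac{855}{2} \approx 427.5$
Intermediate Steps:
$z{\left(j,J \right)} = \frac{2 J}{J + j}$
$A = \frac{3}{2}$ ($A = \left(-3 + 2 \cdot 3 \frac{1}{3 + 1}\right) \left(-1 + 0\right) = \left(-3 + 2 \cdot 3 \cdot \frac{1}{4}\right) \left(-1\right) = \left(-3 + \frac{3}{2}\right) \left(-1\right) = \left(- \frac{3}{2}\right) \left(-1\right) = \frac{3}{2} \approx 1.5$)
$\left(-1\right) 57 A \left(\left(1 - 5\right) - 1\right) = \left(-1\right) 57 \frac{3 \left(\left(1 - 5\right) - 1\right)}{2} = - 57 \frac{3 \left(\left(1 - 5\right) - 1\right)}{2} = - 57 \frac{3 \left(-4 - 1\right)}{2} = - 57 \cdot \frac{3}{2} \left(-5\right) = \left(-57\right) \left(- \frac{15}{2}\right) = \frac{855}{2}$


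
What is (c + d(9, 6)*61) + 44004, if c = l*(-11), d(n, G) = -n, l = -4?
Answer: 43499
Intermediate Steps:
c = 44 (c = -4*(-11) = 44)
(c + d(9, 6)*61) + 44004 = (44 - 1*9*61) + 44004 = (44 - 9*61) + 44004 = (44 - 549) + 44004 = -505 + 44004 = 43499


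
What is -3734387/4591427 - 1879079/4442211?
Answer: -25216589065390/20396087525097 ≈ -1.2363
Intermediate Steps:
-3734387/4591427 - 1879079/4442211 = -25216589065390/20396087525097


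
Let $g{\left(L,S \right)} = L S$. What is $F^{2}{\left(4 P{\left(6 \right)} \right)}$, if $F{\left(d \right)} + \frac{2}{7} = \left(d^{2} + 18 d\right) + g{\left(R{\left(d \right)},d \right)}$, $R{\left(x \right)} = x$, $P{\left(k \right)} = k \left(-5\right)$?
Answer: $\frac{34774044484}{49} \approx 7.0967 \cdot 10^{8}$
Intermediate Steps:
$P{\left(k \right)} = - 5 k$
$F{\left(d \right)} = - \frac{2}{7} + 2 d^{2} + 18 d$ ($F{\left(d \right)} = - \frac{2}{7} + \left(\left(d^{2} + 18 d\right) + d d\right) = - \frac{2}{7} + \left(\left(d^{2} + 18 d\right) + d^{2}\right) = - \frac{2}{7} + \left(2 d^{2} + 18 d\right) = - \frac{2}{7} + 2 d^{2} + 18 d$)
$F^{2}{\left(4 P{\left(6 \right)} \right)} = \left(- \frac{2}{7} + 2 \left(4 \left(\left(-5\right) 6\right)\right)^{2} + 18 \cdot 4 \left(\left(-5\right) 6\right)\right)^{2} = \left(- \frac{2}{7} + 2 \left(4 \left(-30\right)\right)^{2} + 18 \cdot 4 \left(-30\right)\right)^{2} = \left(- \frac{2}{7} + 2 \left(-120\right)^{2} + 18 \left(-120\right)\right)^{2} = \left(- \frac{2}{7} + 2 \cdot 14400 - 2160\right)^{2} = \left(- \frac{2}{7} + 28800 - 2160\right)^{2} = \left(\frac{186478}{7}\right)^{2} = \frac{34774044484}{49}$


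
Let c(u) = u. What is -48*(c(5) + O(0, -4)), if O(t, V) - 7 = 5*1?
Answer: -816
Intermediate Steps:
O(t, V) = 12 (O(t, V) = 7 + 5*1 = 7 + 5 = 12)
-48*(c(5) + O(0, -4)) = -48*(5 + 12) = -48*17 = -816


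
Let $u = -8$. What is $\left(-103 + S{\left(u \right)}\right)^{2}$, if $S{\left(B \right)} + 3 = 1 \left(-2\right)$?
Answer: $11664$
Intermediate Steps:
$S{\left(B \right)} = -5$ ($S{\left(B \right)} = -3 + 1 \left(-2\right) = -3 - 2 = -5$)
$\left(-103 + S{\left(u \right)}\right)^{2} = \left(-103 - 5\right)^{2} = \left(-108\right)^{2} = 11664$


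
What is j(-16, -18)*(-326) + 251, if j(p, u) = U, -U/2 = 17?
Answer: 11335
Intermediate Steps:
U = -34 (U = -2*17 = -34)
j(p, u) = -34
j(-16, -18)*(-326) + 251 = -34*(-326) + 251 = 11084 + 251 = 11335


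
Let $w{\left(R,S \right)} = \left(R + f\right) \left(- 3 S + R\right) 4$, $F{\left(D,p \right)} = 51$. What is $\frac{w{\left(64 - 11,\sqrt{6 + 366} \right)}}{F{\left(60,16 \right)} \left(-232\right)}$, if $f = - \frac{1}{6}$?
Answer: $- \frac{16801}{17748} + \frac{317 \sqrt{93}}{2958} \approx 0.086839$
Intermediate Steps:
$f = - \frac{1}{6}$ ($f = \left(-1\right) \frac{1}{6} = - \frac{1}{6} \approx -0.16667$)
$w{\left(R,S \right)} = \left(- \frac{1}{6} + R\right) \left(- 12 S + 4 R\right)$ ($w{\left(R,S \right)} = \left(R - \frac{1}{6}\right) \left(- 3 S + R\right) 4 = \left(- \frac{1}{6} + R\right) \left(R - 3 S\right) 4 = \left(- \frac{1}{6} + R\right) \left(- 12 S + 4 R\right)$)
$\frac{w{\left(64 - 11,\sqrt{6 + 366} \right)}}{F{\left(60,16 \right)} \left(-232\right)} = \frac{2 \sqrt{6 + 366} + 4 \left(64 - 11\right)^{2} - \frac{2 \left(64 - 11\right)}{3} - 12 \left(64 - 11\right) \sqrt{6 + 366}}{51 \left(-232\right)} = \frac{2 \sqrt{372} + 4 \left(64 - 11\right)^{2} - \frac{2 \left(64 - 11\right)}{3} - 12 \left(64 - 11\right) \sqrt{372}}{-11832} = \left(2 \cdot 2 \sqrt{93} + 4 \cdot 53^{2} - \frac{106}{3} - 636 \cdot 2 \sqrt{93}\right) \left(- \frac{1}{11832}\right) = \left(4 \sqrt{93} + 4 \cdot 2809 - \frac{106}{3} - 1272 \sqrt{93}\right) \left(- \frac{1}{11832}\right) = \left(4 \sqrt{93} + 11236 - \frac{106}{3} - 1272 \sqrt{93}\right) \left(- \frac{1}{11832}\right) = \left(\frac{33602}{3} - 1268 \sqrt{93}\right) \left(- \frac{1}{11832}\right) = - \frac{16801}{17748} + \frac{317 \sqrt{93}}{2958}$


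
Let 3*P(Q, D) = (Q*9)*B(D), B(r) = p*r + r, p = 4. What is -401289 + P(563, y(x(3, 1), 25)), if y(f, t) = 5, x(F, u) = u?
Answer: -359064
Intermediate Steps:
B(r) = 5*r (B(r) = 4*r + r = 5*r)
P(Q, D) = 15*D*Q (P(Q, D) = ((Q*9)*(5*D))/3 = ((9*Q)*(5*D))/3 = (45*D*Q)/3 = 15*D*Q)
-401289 + P(563, y(x(3, 1), 25)) = -401289 + 15*5*563 = -401289 + 42225 = -359064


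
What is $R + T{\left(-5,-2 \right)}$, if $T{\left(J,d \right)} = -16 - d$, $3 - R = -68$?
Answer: $57$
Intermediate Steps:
$R = 71$ ($R = 3 - -68 = 3 + 68 = 71$)
$R + T{\left(-5,-2 \right)} = 71 - 14 = 57$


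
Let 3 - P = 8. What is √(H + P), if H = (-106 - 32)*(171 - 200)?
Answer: √3997 ≈ 63.222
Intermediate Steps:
H = 4002 (H = -138*(-29) = 4002)
P = -5 (P = 3 - 1*8 = 3 - 8 = -5)
√(H + P) = √(4002 - 5) = √3997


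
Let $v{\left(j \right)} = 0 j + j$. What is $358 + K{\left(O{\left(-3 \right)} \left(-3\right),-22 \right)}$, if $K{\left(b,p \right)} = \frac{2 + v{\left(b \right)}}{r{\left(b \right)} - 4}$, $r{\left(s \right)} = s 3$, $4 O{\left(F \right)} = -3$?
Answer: $\frac{3955}{11} \approx 359.55$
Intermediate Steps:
$O{\left(F \right)} = - \frac{3}{4}$ ($O{\left(F \right)} = \frac{1}{4} \left(-3\right) = - \frac{3}{4}$)
$v{\left(j \right)} = j$ ($v{\left(j \right)} = 0 + j = j$)
$r{\left(s \right)} = 3 s$
$K{\left(b,p \right)} = \frac{2 + b}{-4 + 3 b}$ ($K{\left(b,p \right)} = \frac{2 + b}{3 b - 4} = \frac{2 + b}{-4 + 3 b}$)
$358 + K{\left(O{\left(-3 \right)} \left(-3\right),-22 \right)} = 358 + \frac{2 - - \frac{9}{4}}{-4 + 3 \left(\left(- \frac{3}{4}\right) \left(-3\right)\right)} = 358 + \frac{2 + \frac{9}{4}}{-4 + 3 \cdot \frac{9}{4}} = 358 + \frac{1}{-4 + \frac{27}{4}} \cdot \frac{17}{4} = 358 + \frac{1}{\frac{11}{4}} \cdot \frac{17}{4} = 358 + \frac{4}{11} \cdot \frac{17}{4} = 358 + \frac{17}{11} = \frac{3955}{11}$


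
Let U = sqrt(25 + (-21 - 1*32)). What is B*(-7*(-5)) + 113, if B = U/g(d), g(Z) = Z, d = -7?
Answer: 113 - 10*I*sqrt(7) ≈ 113.0 - 26.458*I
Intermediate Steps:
U = 2*I*sqrt(7) (U = sqrt(25 + (-21 - 32)) = sqrt(25 - 53) = sqrt(-28) = 2*I*sqrt(7) ≈ 5.2915*I)
B = -2*I*sqrt(7)/7 (B = (2*I*sqrt(7))/(-7) = (2*I*sqrt(7))*(-1/7) = -2*I*sqrt(7)/7 ≈ -0.75593*I)
B*(-7*(-5)) + 113 = (-2*I*sqrt(7)/7)*(-7*(-5)) + 113 = -2*I*sqrt(7)/7*35 + 113 = -10*I*sqrt(7) + 113 = 113 - 10*I*sqrt(7)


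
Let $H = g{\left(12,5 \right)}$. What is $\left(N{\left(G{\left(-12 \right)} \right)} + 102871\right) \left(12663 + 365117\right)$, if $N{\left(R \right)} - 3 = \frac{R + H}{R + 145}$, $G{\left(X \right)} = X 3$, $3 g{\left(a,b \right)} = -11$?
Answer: $\frac{12708397932620}{327} \approx 3.8864 \cdot 10^{10}$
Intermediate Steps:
$g{\left(a,b \right)} = - \frac{11}{3}$ ($g{\left(a,b \right)} = \frac{1}{3} \left(-11\right) = - \frac{11}{3}$)
$H = - \frac{11}{3} \approx -3.6667$
$G{\left(X \right)} = 3 X$
$N{\left(R \right)} = 3 + \frac{- \frac{11}{3} + R}{145 + R}$ ($N{\left(R \right)} = 3 + \frac{R - \frac{11}{3}}{R + 145} = 3 + \frac{- \frac{11}{3} + R}{145 + R}$)
$\left(N{\left(G{\left(-12 \right)} \right)} + 102871\right) \left(12663 + 365117\right) = \left(\frac{2 \left(647 + 6 \cdot 3 \left(-12\right)\right)}{3 \left(145 + 3 \left(-12\right)\right)} + 102871\right) \left(12663 + 365117\right) = \left(\frac{2 \left(647 + 6 \left(-36\right)\right)}{3 \left(145 - 36\right)} + 102871\right) 377780 = \left(\frac{2 \left(647 - 216\right)}{3 \cdot 109} + 102871\right) 377780 = \left(\frac{2}{3} \cdot \frac{1}{109} \cdot 431 + 102871\right) 377780 = \left(\frac{862}{327} + 102871\right) 377780 = \frac{33639679}{327} \cdot 377780 = \frac{12708397932620}{327}$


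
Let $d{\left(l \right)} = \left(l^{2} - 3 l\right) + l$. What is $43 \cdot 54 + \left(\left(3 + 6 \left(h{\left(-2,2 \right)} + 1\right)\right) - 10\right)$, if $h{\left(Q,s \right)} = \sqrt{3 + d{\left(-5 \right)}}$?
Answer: $2321 + 6 \sqrt{38} \approx 2358.0$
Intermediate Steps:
$d{\left(l \right)} = l^{2} - 2 l$
$h{\left(Q,s \right)} = \sqrt{38}$ ($h{\left(Q,s \right)} = \sqrt{3 - 5 \left(-2 - 5\right)} = \sqrt{3 - -35} = \sqrt{3 + 35} = \sqrt{38}$)
$43 \cdot 54 + \left(\left(3 + 6 \left(h{\left(-2,2 \right)} + 1\right)\right) - 10\right) = 43 \cdot 54 - \left(7 - 6 \left(\sqrt{38} + 1\right)\right) = 2322 - \left(7 - 6 \left(1 + \sqrt{38}\right)\right) = 2322 - \left(1 - 6 \sqrt{38}\right) = 2321 + 6 \sqrt{38}$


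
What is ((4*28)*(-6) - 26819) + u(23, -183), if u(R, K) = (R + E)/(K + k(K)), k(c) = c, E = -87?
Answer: -5030821/183 ≈ -27491.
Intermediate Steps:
u(R, K) = (-87 + R)/(2*K) (u(R, K) = (R - 87)/(K + K) = (-87 + R)/((2*K)) = (-87 + R)*(1/(2*K)) = (-87 + R)/(2*K))
((4*28)*(-6) - 26819) + u(23, -183) = ((4*28)*(-6) - 26819) + (½)*(-87 + 23)/(-183) = (112*(-6) - 26819) + (½)*(-1/183)*(-64) = (-672 - 26819) + 32/183 = -27491 + 32/183 = -5030821/183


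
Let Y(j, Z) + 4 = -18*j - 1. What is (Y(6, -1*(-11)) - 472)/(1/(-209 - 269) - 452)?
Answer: 93210/72019 ≈ 1.2942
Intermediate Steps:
Y(j, Z) = -5 - 18*j (Y(j, Z) = -4 + (-18*j - 1) = -4 + (-1 - 18*j) = -5 - 18*j)
(Y(6, -1*(-11)) - 472)/(1/(-209 - 269) - 452) = ((-5 - 18*6) - 472)/(1/(-209 - 269) - 452) = ((-5 - 108) - 472)/(1/(-478) - 452) = (-113 - 472)/(-1/478 - 452) = -585/(-216057/478) = -585*(-478/216057) = 93210/72019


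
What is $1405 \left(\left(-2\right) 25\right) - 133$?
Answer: $-70383$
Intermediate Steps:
$1405 \left(\left(-2\right) 25\right) - 133 = 1405 \left(-50\right) - 133 = -70250 - 133 = -70383$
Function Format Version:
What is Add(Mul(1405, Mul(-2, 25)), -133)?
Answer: -70383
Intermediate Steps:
Add(Mul(1405, Mul(-2, 25)), -133) = Add(Mul(1405, -50), -133) = Add(-70250, -133) = -70383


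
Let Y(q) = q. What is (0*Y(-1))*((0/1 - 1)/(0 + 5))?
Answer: 0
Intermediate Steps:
(0*Y(-1))*((0/1 - 1)/(0 + 5)) = (0*(-1))*((0/1 - 1)/(0 + 5)) = 0*((0*1 - 1)/5) = 0*((0 - 1)*(1/5)) = 0*(-1*1/5) = 0*(-1/5) = 0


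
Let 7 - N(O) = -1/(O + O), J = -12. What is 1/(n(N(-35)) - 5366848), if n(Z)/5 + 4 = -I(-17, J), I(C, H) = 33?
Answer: -1/5367033 ≈ -1.8632e-7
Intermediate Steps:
N(O) = 7 + 1/(2*O) (N(O) = 7 - (-1)/(O + O) = 7 - (-1)/(2*O) = 7 + 1/(2*O))
n(Z) = -185 (n(Z) = -20 + 5*(-1*33) = -20 + 5*(-33) = -20 - 165 = -185)
1/(n(N(-35)) - 5366848) = 1/(-185 - 5366848) = 1/(-5367033) = -1/5367033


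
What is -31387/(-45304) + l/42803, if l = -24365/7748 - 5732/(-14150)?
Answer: 18409413707377393/26574605288303800 ≈ 0.69274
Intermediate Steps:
l = -150176607/54817100 (l = -24365*1/7748 - 5732*(-1/14150) = -24365/7748 + 2866/7075 = -150176607/54817100 ≈ -2.7396)
-31387/(-45304) + l/42803 = -31387/(-45304) - 150176607/54817100/42803 = -31387*(-1/45304) - 150176607/54817100*1/42803 = 31387/45304 - 150176607/2346336331300 = 18409413707377393/26574605288303800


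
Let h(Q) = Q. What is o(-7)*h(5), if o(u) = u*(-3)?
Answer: 105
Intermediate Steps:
o(u) = -3*u
o(-7)*h(5) = -3*(-7)*5 = 21*5 = 105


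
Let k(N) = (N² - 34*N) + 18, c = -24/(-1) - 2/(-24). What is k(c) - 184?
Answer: -58295/144 ≈ -404.83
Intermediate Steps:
c = 289/12 (c = -24*(-1) - 2*(-1/24) = 24 + 1/12 = 289/12 ≈ 24.083)
k(N) = 18 + N² - 34*N
k(c) - 184 = (18 + (289/12)² - 34*289/12) - 184 = (18 + 83521/144 - 4913/6) - 184 = -31799/144 - 184 = -58295/144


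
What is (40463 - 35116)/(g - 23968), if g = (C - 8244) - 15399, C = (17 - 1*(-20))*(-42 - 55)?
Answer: -5347/51200 ≈ -0.10443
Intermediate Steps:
C = -3589 (C = (17 + 20)*(-97) = 37*(-97) = -3589)
g = -27232 (g = (-3589 - 8244) - 15399 = -11833 - 15399 = -27232)
(40463 - 35116)/(g - 23968) = (40463 - 35116)/(-27232 - 23968) = 5347/(-51200) = 5347*(-1/51200) = -5347/51200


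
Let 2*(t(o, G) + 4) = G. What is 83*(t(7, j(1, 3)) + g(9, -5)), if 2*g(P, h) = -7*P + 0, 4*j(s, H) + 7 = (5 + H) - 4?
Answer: -23821/8 ≈ -2977.6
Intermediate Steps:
j(s, H) = -3/2 + H/4 (j(s, H) = -7/4 + ((5 + H) - 4)/4 = -7/4 + (1 + H)/4 = -7/4 + (1/4 + H/4) = -3/2 + H/4)
t(o, G) = -4 + G/2
g(P, h) = -7*P/2 (g(P, h) = (-7*P + 0)/2 = (-7*P)/2 = -7*P/2)
83*(t(7, j(1, 3)) + g(9, -5)) = 83*((-4 + (-3/2 + (1/4)*3)/2) - 7/2*9) = 83*((-4 + (-3/2 + 3/4)/2) - 63/2) = 83*((-4 + (1/2)*(-3/4)) - 63/2) = 83*((-4 - 3/8) - 63/2) = 83*(-35/8 - 63/2) = 83*(-287/8) = -23821/8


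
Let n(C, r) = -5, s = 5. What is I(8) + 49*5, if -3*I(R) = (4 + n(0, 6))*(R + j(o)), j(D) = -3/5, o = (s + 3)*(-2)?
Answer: 3712/15 ≈ 247.47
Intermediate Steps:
o = -16 (o = (5 + 3)*(-2) = 8*(-2) = -16)
j(D) = -3/5 (j(D) = -3*1/5 = -3/5)
I(R) = -1/5 + R/3 (I(R) = -(4 - 5)*(R - 3/5)/3 = -(-1)*(-3/5 + R)/3 = -(3/5 - R)/3 = -1/5 + R/3)
I(8) + 49*5 = (-1/5 + (1/3)*8) + 49*5 = (-1/5 + 8/3) + 245 = 37/15 + 245 = 3712/15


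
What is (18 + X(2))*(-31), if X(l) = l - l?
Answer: -558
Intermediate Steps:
X(l) = 0
(18 + X(2))*(-31) = (18 + 0)*(-31) = 18*(-31) = -558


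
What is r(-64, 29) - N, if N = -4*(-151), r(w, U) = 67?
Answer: -537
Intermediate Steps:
N = 604
r(-64, 29) - N = 67 - 1*604 = 67 - 604 = -537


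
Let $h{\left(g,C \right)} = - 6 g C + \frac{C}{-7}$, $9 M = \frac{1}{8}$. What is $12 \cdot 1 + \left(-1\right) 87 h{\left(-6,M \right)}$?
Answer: $- \frac{5263}{168} \approx -31.327$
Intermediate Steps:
$M = \frac{1}{72}$ ($M = \frac{1}{9 \cdot 8} = \frac{1}{9} \cdot \frac{1}{8} = \frac{1}{72} \approx 0.013889$)
$h{\left(g,C \right)} = - \frac{C}{7} - 6 C g$ ($h{\left(g,C \right)} = - 6 C g + C \left(- \frac{1}{7}\right) = - 6 C g - \frac{C}{7} = - \frac{C}{7} - 6 C g$)
$12 \cdot 1 + \left(-1\right) 87 h{\left(-6,M \right)} = 12 \cdot 1 + \left(-1\right) 87 \left(\left(- \frac{1}{7}\right) \frac{1}{72} \left(1 + 42 \left(-6\right)\right)\right) = 12 - 87 \left(\left(- \frac{1}{7}\right) \frac{1}{72} \left(1 - 252\right)\right) = 12 - 87 \left(\left(- \frac{1}{7}\right) \frac{1}{72} \left(-251\right)\right) = 12 - \frac{7279}{168} = - \frac{5263}{168}$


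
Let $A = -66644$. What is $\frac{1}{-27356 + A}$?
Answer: $- \frac{1}{94000} \approx -1.0638 \cdot 10^{-5}$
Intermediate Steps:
$\frac{1}{-27356 + A} = \frac{1}{-27356 - 66644} = \frac{1}{-94000} = - \frac{1}{94000}$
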